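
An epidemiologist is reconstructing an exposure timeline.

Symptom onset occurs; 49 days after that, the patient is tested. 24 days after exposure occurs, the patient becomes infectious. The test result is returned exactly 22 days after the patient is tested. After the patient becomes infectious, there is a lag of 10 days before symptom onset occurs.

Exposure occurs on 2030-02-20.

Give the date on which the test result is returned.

2030-06-05

Exposure occurs: Feb 20, 2030.
The patient becomes infectious: Feb 20, 2030 + 24 days = Mar 16, 2030.
Symptom onset occurs: Mar 16, 2030 + 10 days = Mar 26, 2030.
The patient is tested: Mar 26, 2030 + 49 days = May 14, 2030.
The test result is returned: May 14, 2030 + 22 days = Jun 5, 2030.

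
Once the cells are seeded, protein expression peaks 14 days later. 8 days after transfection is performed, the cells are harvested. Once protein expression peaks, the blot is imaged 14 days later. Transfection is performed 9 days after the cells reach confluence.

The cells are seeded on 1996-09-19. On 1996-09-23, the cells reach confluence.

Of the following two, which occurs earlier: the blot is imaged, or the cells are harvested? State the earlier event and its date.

The cells are seeded: Sep 19, 1996.
Protein expression peaks: Sep 19, 1996 + 14 days = Oct 3, 1996.
The blot is imaged: Oct 3, 1996 + 14 days = Oct 17, 1996.
The cells reach confluence: Sep 23, 1996.
Transfection is performed: Sep 23, 1996 + 9 days = Oct 2, 1996.
The cells are harvested: Oct 2, 1996 + 8 days = Oct 10, 1996.
Comparing: the blot is imaged on Oct 17, 1996 vs the cells are harvested on Oct 10, 1996. Earlier: the cells are harvested.

The cells are harvested — 1996-10-10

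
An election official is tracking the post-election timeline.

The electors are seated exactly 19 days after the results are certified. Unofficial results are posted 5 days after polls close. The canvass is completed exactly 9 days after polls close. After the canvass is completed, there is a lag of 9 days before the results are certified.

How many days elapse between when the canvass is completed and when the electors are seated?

28 days

Causal path: the canvass is completed → the results are certified → the electors are seated.
Total delay along the path: 9 + 19 = 28 days.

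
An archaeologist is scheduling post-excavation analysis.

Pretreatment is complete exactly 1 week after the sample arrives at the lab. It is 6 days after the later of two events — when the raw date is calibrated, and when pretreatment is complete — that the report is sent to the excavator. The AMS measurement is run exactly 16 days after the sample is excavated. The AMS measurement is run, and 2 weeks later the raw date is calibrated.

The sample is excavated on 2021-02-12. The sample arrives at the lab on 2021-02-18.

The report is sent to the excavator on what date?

The sample is excavated: Feb 12, 2021.
The AMS measurement is run: Feb 12, 2021 + 16 days = Feb 28, 2021.
The raw date is calibrated: Feb 28, 2021 + 2 weeks = Mar 14, 2021.
The sample arrives at the lab: Feb 18, 2021.
Pretreatment is complete: Feb 18, 2021 + 1 week = Feb 25, 2021.
Both prerequisites met — the raw date is calibrated (Mar 14, 2021), pretreatment is complete (Feb 25, 2021); the later is Mar 14, 2021.
The report is sent to the excavator: Mar 14, 2021 + 6 days = Mar 20, 2021.

2021-03-20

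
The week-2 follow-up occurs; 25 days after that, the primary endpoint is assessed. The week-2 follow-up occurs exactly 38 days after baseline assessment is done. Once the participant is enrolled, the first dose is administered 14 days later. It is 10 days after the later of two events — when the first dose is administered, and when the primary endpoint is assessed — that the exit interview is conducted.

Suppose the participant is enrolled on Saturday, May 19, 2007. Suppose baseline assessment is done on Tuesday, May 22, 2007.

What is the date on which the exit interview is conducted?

The participant is enrolled: May 19, 2007.
The first dose is administered: May 19, 2007 + 14 days = Jun 2, 2007.
Baseline assessment is done: May 22, 2007.
The week-2 follow-up occurs: May 22, 2007 + 38 days = Jun 29, 2007.
The primary endpoint is assessed: Jun 29, 2007 + 25 days = Jul 24, 2007.
Both prerequisites met — the first dose is administered (Jun 2, 2007), the primary endpoint is assessed (Jul 24, 2007); the later is Jul 24, 2007.
The exit interview is conducted: Jul 24, 2007 + 10 days = Aug 3, 2007.

Friday, August 3, 2007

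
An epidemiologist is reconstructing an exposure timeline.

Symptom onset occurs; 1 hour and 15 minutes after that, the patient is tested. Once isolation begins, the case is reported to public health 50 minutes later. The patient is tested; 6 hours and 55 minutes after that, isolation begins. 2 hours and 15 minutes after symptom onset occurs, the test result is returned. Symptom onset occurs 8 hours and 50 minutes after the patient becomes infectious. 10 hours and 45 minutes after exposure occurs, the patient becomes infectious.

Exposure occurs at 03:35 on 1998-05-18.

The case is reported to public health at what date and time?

Exposure occurs: 03:35 May 18, 1998.
The patient becomes infectious: 03:35 May 18, 1998 + 10h45m = 14:20 May 18, 1998.
Symptom onset occurs: 14:20 May 18, 1998 + 8h50m = 23:10 May 18, 1998.
The patient is tested: 23:10 May 18, 1998 + 1h15m = 00:25 May 19, 1998.
Isolation begins: 00:25 May 19, 1998 + 6h55m = 07:20 May 19, 1998.
The case is reported to public health: 07:20 May 19, 1998 + 50m = 08:10 May 19, 1998.

08:10 on 1998-05-19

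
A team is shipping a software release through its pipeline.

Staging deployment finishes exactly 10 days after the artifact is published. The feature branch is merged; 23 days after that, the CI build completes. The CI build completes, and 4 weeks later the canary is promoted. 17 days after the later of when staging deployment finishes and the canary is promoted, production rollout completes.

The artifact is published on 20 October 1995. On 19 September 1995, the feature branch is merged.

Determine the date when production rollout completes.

The artifact is published: Oct 20, 1995.
Staging deployment finishes: Oct 20, 1995 + 10 days = Oct 30, 1995.
The feature branch is merged: Sep 19, 1995.
The CI build completes: Sep 19, 1995 + 23 days = Oct 12, 1995.
The canary is promoted: Oct 12, 1995 + 4 weeks = Nov 9, 1995.
Both prerequisites met — staging deployment finishes (Oct 30, 1995), the canary is promoted (Nov 9, 1995); the later is Nov 9, 1995.
Production rollout completes: Nov 9, 1995 + 17 days = Nov 26, 1995.

26 November 1995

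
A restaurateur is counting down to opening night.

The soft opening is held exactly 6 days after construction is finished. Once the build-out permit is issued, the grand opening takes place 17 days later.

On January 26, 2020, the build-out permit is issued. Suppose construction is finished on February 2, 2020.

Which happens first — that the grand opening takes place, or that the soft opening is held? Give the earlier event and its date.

The build-out permit is issued: Jan 26, 2020.
The grand opening takes place: Jan 26, 2020 + 17 days = Feb 12, 2020.
Construction is finished: Feb 2, 2020.
The soft opening is held: Feb 2, 2020 + 6 days = Feb 8, 2020.
Comparing: the grand opening takes place on Feb 12, 2020 vs the soft opening is held on Feb 8, 2020. Earlier: the soft opening is held.

The soft opening is held — February 8, 2020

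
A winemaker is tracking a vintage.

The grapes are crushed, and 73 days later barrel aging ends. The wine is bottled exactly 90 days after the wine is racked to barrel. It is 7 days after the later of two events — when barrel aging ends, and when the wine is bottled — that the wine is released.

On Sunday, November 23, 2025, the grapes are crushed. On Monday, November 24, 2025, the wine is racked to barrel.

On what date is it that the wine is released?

Sunday, March 1, 2026

The grapes are crushed: Nov 23, 2025.
Barrel aging ends: Nov 23, 2025 + 73 days = Feb 4, 2026.
The wine is racked to barrel: Nov 24, 2025.
The wine is bottled: Nov 24, 2025 + 90 days = Feb 22, 2026.
Both prerequisites met — barrel aging ends (Feb 4, 2026), the wine is bottled (Feb 22, 2026); the later is Feb 22, 2026.
The wine is released: Feb 22, 2026 + 7 days = Mar 1, 2026.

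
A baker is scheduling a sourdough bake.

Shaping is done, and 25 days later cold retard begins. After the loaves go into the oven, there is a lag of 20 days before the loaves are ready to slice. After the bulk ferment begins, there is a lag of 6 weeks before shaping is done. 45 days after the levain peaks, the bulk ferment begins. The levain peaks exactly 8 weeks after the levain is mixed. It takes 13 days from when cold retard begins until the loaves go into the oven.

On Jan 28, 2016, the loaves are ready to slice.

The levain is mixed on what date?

Jul 11, 2015

The loaves are ready to slice: Jan 28, 2016.
The loaves go into the oven: Jan 28, 2016 − 20 days = Jan 8, 2016.
Cold retard begins: Jan 8, 2016 − 13 days = Dec 26, 2015.
Shaping is done: Dec 26, 2015 − 25 days = Dec 1, 2015.
The bulk ferment begins: Dec 1, 2015 − 6 weeks = Oct 20, 2015.
The levain peaks: Oct 20, 2015 − 45 days = Sep 5, 2015.
The levain is mixed: Sep 5, 2015 − 8 weeks = Jul 11, 2015.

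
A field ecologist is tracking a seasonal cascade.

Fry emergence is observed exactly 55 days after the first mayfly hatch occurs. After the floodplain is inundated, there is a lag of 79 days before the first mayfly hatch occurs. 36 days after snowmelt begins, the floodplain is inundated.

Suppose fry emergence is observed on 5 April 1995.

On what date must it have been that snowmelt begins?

Fry emergence is observed: Apr 5, 1995.
The first mayfly hatch occurs: Apr 5, 1995 − 55 days = Feb 9, 1995.
The floodplain is inundated: Feb 9, 1995 − 79 days = Nov 22, 1994.
Snowmelt begins: Nov 22, 1994 − 36 days = Oct 17, 1994.

17 October 1994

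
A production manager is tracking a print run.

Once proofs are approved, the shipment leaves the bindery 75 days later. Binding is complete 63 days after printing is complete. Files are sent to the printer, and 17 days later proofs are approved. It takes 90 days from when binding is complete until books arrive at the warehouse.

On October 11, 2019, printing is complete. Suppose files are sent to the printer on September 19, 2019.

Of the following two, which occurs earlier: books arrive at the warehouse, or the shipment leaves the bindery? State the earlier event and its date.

The shipment leaves the bindery — December 20, 2019

Printing is complete: Oct 11, 2019.
Binding is complete: Oct 11, 2019 + 63 days = Dec 13, 2019.
Books arrive at the warehouse: Dec 13, 2019 + 90 days = Mar 12, 2020.
Files are sent to the printer: Sep 19, 2019.
Proofs are approved: Sep 19, 2019 + 17 days = Oct 6, 2019.
The shipment leaves the bindery: Oct 6, 2019 + 75 days = Dec 20, 2019.
Comparing: books arrive at the warehouse on Mar 12, 2020 vs the shipment leaves the bindery on Dec 20, 2019. Earlier: the shipment leaves the bindery.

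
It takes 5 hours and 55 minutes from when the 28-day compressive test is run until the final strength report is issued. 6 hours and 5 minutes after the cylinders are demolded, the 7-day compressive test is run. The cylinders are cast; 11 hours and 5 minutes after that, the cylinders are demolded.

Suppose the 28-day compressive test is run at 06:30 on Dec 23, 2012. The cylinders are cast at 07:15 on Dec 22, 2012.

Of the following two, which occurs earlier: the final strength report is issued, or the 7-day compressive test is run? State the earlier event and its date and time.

The 28-day compressive test is run: 06:30 Dec 23, 2012.
The final strength report is issued: 06:30 Dec 23, 2012 + 5h55m = 12:25 Dec 23, 2012.
The cylinders are cast: 07:15 Dec 22, 2012.
The cylinders are demolded: 07:15 Dec 22, 2012 + 11h05m = 18:20 Dec 22, 2012.
The 7-day compressive test is run: 18:20 Dec 22, 2012 + 6h05m = 00:25 Dec 23, 2012.
Comparing: the final strength report is issued at 12:25 Dec 23, 2012 vs the 7-day compressive test is run at 00:25 Dec 23, 2012. Earlier: the 7-day compressive test is run.

The 7-day compressive test is run — 00:25 on Dec 23, 2012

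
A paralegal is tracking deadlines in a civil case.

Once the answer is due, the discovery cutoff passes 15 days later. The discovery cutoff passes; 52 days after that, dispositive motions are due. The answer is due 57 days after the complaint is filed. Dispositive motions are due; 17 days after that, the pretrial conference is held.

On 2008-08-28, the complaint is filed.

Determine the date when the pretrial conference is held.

The complaint is filed: Aug 28, 2008.
The answer is due: Aug 28, 2008 + 57 days = Oct 24, 2008.
The discovery cutoff passes: Oct 24, 2008 + 15 days = Nov 8, 2008.
Dispositive motions are due: Nov 8, 2008 + 52 days = Dec 30, 2008.
The pretrial conference is held: Dec 30, 2008 + 17 days = Jan 16, 2009.

2009-01-16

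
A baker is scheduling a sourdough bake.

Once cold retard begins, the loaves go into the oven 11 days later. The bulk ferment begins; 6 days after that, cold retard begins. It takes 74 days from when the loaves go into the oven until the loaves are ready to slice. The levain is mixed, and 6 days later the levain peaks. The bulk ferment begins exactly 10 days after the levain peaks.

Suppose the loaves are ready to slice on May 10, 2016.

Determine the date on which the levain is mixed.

Jan 24, 2016

The loaves are ready to slice: May 10, 2016.
The loaves go into the oven: May 10, 2016 − 74 days = Feb 26, 2016.
Cold retard begins: Feb 26, 2016 − 11 days = Feb 15, 2016.
The bulk ferment begins: Feb 15, 2016 − 6 days = Feb 9, 2016.
The levain peaks: Feb 9, 2016 − 10 days = Jan 30, 2016.
The levain is mixed: Jan 30, 2016 − 6 days = Jan 24, 2016.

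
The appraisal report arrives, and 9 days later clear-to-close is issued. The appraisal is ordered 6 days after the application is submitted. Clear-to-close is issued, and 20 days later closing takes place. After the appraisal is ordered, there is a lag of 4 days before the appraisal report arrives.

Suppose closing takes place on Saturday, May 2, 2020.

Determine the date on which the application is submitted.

Closing takes place: May 2, 2020.
Clear-to-close is issued: May 2, 2020 − 20 days = Apr 12, 2020.
The appraisal report arrives: Apr 12, 2020 − 9 days = Apr 3, 2020.
The appraisal is ordered: Apr 3, 2020 − 4 days = Mar 30, 2020.
The application is submitted: Mar 30, 2020 − 6 days = Mar 24, 2020.

Tuesday, March 24, 2020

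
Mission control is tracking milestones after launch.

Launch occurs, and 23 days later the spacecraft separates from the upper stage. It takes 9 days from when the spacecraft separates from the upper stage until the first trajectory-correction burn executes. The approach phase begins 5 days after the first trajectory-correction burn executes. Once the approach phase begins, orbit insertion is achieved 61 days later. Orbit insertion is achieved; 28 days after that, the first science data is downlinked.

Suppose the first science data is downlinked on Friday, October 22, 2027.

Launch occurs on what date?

The first science data is downlinked: Oct 22, 2027.
Orbit insertion is achieved: Oct 22, 2027 − 28 days = Sep 24, 2027.
The approach phase begins: Sep 24, 2027 − 61 days = Jul 25, 2027.
The first trajectory-correction burn executes: Jul 25, 2027 − 5 days = Jul 20, 2027.
The spacecraft separates from the upper stage: Jul 20, 2027 − 9 days = Jul 11, 2027.
Launch occurs: Jul 11, 2027 − 23 days = Jun 18, 2027.

Friday, June 18, 2027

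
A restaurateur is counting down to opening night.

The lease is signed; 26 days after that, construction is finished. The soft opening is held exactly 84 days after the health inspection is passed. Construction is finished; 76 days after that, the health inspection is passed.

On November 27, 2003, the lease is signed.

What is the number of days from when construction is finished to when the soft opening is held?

160 days

Causal path: construction is finished → the health inspection is passed → the soft opening is held.
Total delay along the path: 76 + 84 = 160 days.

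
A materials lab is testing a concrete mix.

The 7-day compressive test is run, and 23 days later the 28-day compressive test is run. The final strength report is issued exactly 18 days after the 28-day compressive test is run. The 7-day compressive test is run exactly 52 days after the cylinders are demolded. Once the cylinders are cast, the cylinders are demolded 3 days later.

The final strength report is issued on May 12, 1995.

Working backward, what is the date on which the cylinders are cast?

February 5, 1995

The final strength report is issued: May 12, 1995.
The 28-day compressive test is run: May 12, 1995 − 18 days = Apr 24, 1995.
The 7-day compressive test is run: Apr 24, 1995 − 23 days = Apr 1, 1995.
The cylinders are demolded: Apr 1, 1995 − 52 days = Feb 8, 1995.
The cylinders are cast: Feb 8, 1995 − 3 days = Feb 5, 1995.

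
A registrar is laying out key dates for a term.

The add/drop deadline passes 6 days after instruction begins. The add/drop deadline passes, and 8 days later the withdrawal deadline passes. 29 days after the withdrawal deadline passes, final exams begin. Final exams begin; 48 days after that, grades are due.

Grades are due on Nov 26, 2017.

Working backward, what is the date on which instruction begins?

Aug 27, 2017

Grades are due: Nov 26, 2017.
Final exams begin: Nov 26, 2017 − 48 days = Oct 9, 2017.
The withdrawal deadline passes: Oct 9, 2017 − 29 days = Sep 10, 2017.
The add/drop deadline passes: Sep 10, 2017 − 8 days = Sep 2, 2017.
Instruction begins: Sep 2, 2017 − 6 days = Aug 27, 2017.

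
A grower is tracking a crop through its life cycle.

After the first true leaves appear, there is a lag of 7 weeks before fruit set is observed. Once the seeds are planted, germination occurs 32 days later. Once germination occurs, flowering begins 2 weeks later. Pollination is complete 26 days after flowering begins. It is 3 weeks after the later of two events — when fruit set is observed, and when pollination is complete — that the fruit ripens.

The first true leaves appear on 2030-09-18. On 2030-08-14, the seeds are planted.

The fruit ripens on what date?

2030-11-27

The first true leaves appear: Sep 18, 2030.
Fruit set is observed: Sep 18, 2030 + 7 weeks = Nov 6, 2030.
The seeds are planted: Aug 14, 2030.
Germination occurs: Aug 14, 2030 + 32 days = Sep 15, 2030.
Flowering begins: Sep 15, 2030 + 2 weeks = Sep 29, 2030.
Pollination is complete: Sep 29, 2030 + 26 days = Oct 25, 2030.
Both prerequisites met — fruit set is observed (Nov 6, 2030), pollination is complete (Oct 25, 2030); the later is Nov 6, 2030.
The fruit ripens: Nov 6, 2030 + 3 weeks = Nov 27, 2030.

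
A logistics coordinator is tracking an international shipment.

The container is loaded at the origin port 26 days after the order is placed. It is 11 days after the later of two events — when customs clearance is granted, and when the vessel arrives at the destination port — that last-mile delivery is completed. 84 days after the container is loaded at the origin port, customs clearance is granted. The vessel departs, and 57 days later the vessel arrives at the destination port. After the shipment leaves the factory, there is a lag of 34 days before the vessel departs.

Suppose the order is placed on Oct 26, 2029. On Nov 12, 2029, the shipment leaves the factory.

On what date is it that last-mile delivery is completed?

Feb 24, 2030

The order is placed: Oct 26, 2029.
The container is loaded at the origin port: Oct 26, 2029 + 26 days = Nov 21, 2029.
Customs clearance is granted: Nov 21, 2029 + 84 days = Feb 13, 2030.
The shipment leaves the factory: Nov 12, 2029.
The vessel departs: Nov 12, 2029 + 34 days = Dec 16, 2029.
The vessel arrives at the destination port: Dec 16, 2029 + 57 days = Feb 11, 2030.
Both prerequisites met — customs clearance is granted (Feb 13, 2030), the vessel arrives at the destination port (Feb 11, 2030); the later is Feb 13, 2030.
Last-mile delivery is completed: Feb 13, 2030 + 11 days = Feb 24, 2030.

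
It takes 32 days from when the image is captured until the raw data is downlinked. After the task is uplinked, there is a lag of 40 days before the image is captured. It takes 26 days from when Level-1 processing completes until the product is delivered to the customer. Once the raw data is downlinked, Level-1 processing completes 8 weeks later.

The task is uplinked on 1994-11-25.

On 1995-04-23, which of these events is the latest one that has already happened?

The task is uplinked: Nov 25, 1994.
The image is captured: Nov 25, 1994 + 40 days = Jan 4, 1995.
The raw data is downlinked: Jan 4, 1995 + 32 days = Feb 5, 1995.
Level-1 processing completes: Feb 5, 1995 + 8 weeks = Apr 2, 1995.
The product is delivered to the customer: Apr 2, 1995 + 26 days = Apr 28, 1995.
Apr 23, 1995 falls between when Level-1 processing completes (Apr 2, 1995) and when the product is delivered to the customer (Apr 28, 1995).

Level-1 processing completes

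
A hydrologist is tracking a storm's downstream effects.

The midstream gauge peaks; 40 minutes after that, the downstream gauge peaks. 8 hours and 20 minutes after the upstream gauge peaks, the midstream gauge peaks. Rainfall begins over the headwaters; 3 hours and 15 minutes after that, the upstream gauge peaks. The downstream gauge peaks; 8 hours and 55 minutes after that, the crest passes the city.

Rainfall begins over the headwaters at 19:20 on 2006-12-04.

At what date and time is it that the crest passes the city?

Rainfall begins over the headwaters: 19:20 Dec 4, 2006.
The upstream gauge peaks: 19:20 Dec 4, 2006 + 3h15m = 22:35 Dec 4, 2006.
The midstream gauge peaks: 22:35 Dec 4, 2006 + 8h20m = 06:55 Dec 5, 2006.
The downstream gauge peaks: 06:55 Dec 5, 2006 + 40m = 07:35 Dec 5, 2006.
The crest passes the city: 07:35 Dec 5, 2006 + 8h55m = 16:30 Dec 5, 2006.

16:30 on 2006-12-05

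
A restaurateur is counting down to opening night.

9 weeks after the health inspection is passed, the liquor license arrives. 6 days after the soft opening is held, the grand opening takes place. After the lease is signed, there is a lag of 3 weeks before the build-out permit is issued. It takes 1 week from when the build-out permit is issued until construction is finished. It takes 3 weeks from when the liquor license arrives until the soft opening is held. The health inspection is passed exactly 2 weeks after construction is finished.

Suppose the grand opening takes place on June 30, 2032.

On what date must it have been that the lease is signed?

February 19, 2032

The grand opening takes place: Jun 30, 2032.
The soft opening is held: Jun 30, 2032 − 6 days = Jun 24, 2032.
The liquor license arrives: Jun 24, 2032 − 3 weeks = Jun 3, 2032.
The health inspection is passed: Jun 3, 2032 − 9 weeks = Apr 1, 2032.
Construction is finished: Apr 1, 2032 − 2 weeks = Mar 18, 2032.
The build-out permit is issued: Mar 18, 2032 − 1 week = Mar 11, 2032.
The lease is signed: Mar 11, 2032 − 3 weeks = Feb 19, 2032.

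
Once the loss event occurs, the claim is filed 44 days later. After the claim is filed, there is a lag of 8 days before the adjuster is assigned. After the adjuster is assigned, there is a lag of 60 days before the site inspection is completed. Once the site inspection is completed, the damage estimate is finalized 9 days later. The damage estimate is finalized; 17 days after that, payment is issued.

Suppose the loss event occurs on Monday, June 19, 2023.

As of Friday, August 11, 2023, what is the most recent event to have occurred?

The loss event occurs: Jun 19, 2023.
The claim is filed: Jun 19, 2023 + 44 days = Aug 2, 2023.
The adjuster is assigned: Aug 2, 2023 + 8 days = Aug 10, 2023.
The site inspection is completed: Aug 10, 2023 + 60 days = Oct 9, 2023.
The damage estimate is finalized: Oct 9, 2023 + 9 days = Oct 18, 2023.
Payment is issued: Oct 18, 2023 + 17 days = Nov 4, 2023.
Aug 11, 2023 falls between when the adjuster is assigned (Aug 10, 2023) and when the site inspection is completed (Oct 9, 2023).

The adjuster is assigned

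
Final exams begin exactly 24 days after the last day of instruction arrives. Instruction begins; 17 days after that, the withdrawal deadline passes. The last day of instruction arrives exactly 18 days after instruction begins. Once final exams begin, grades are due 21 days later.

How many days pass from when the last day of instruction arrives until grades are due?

Causal path: the last day of instruction arrives → final exams begin → grades are due.
Total delay along the path: 24 + 21 = 45 days.

45 days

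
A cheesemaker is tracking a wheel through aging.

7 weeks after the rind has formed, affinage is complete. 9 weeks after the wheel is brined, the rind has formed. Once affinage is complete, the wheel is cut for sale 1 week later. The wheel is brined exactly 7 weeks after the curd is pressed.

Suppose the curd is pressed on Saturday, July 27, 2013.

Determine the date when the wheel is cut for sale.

The curd is pressed: Jul 27, 2013.
The wheel is brined: Jul 27, 2013 + 7 weeks = Sep 14, 2013.
The rind has formed: Sep 14, 2013 + 9 weeks = Nov 16, 2013.
Affinage is complete: Nov 16, 2013 + 7 weeks = Jan 4, 2014.
The wheel is cut for sale: Jan 4, 2014 + 1 week = Jan 11, 2014.

Saturday, January 11, 2014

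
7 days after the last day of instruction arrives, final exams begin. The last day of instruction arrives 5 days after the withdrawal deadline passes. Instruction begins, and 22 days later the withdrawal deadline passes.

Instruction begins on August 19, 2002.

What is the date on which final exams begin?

Instruction begins: Aug 19, 2002.
The withdrawal deadline passes: Aug 19, 2002 + 22 days = Sep 10, 2002.
The last day of instruction arrives: Sep 10, 2002 + 5 days = Sep 15, 2002.
Final exams begin: Sep 15, 2002 + 7 days = Sep 22, 2002.

September 22, 2002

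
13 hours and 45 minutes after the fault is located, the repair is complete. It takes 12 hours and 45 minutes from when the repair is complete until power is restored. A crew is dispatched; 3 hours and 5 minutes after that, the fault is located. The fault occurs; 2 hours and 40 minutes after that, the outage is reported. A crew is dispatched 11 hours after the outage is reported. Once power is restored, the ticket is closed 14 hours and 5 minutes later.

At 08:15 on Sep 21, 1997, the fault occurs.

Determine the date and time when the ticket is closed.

17:35 on Sep 23, 1997

The fault occurs: 08:15 Sep 21, 1997.
The outage is reported: 08:15 Sep 21, 1997 + 2h40m = 10:55 Sep 21, 1997.
A crew is dispatched: 10:55 Sep 21, 1997 + 11h = 21:55 Sep 21, 1997.
The fault is located: 21:55 Sep 21, 1997 + 3h05m = 01:00 Sep 22, 1997.
The repair is complete: 01:00 Sep 22, 1997 + 13h45m = 14:45 Sep 22, 1997.
Power is restored: 14:45 Sep 22, 1997 + 12h45m = 03:30 Sep 23, 1997.
The ticket is closed: 03:30 Sep 23, 1997 + 14h05m = 17:35 Sep 23, 1997.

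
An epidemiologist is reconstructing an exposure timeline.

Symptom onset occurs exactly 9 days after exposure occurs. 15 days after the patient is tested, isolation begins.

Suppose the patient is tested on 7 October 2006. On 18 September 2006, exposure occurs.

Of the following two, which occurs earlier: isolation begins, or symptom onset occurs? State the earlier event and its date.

The patient is tested: Oct 7, 2006.
Isolation begins: Oct 7, 2006 + 15 days = Oct 22, 2006.
Exposure occurs: Sep 18, 2006.
Symptom onset occurs: Sep 18, 2006 + 9 days = Sep 27, 2006.
Comparing: isolation begins on Oct 22, 2006 vs symptom onset occurs on Sep 27, 2006. Earlier: symptom onset occurs.

Symptom onset occurs — 27 September 2006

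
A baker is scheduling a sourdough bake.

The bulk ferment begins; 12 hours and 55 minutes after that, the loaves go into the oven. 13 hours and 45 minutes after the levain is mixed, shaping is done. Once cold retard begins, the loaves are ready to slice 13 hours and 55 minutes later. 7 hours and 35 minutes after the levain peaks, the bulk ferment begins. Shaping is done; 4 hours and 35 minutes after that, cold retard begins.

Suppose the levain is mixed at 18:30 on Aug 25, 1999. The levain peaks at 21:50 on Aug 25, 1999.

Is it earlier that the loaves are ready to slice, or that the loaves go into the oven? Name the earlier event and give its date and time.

The levain is mixed: 18:30 Aug 25, 1999.
Shaping is done: 18:30 Aug 25, 1999 + 13h45m = 08:15 Aug 26, 1999.
Cold retard begins: 08:15 Aug 26, 1999 + 4h35m = 12:50 Aug 26, 1999.
The loaves are ready to slice: 12:50 Aug 26, 1999 + 13h55m = 02:45 Aug 27, 1999.
The levain peaks: 21:50 Aug 25, 1999.
The bulk ferment begins: 21:50 Aug 25, 1999 + 7h35m = 05:25 Aug 26, 1999.
The loaves go into the oven: 05:25 Aug 26, 1999 + 12h55m = 18:20 Aug 26, 1999.
Comparing: the loaves are ready to slice at 02:45 Aug 27, 1999 vs the loaves go into the oven at 18:20 Aug 26, 1999. Earlier: the loaves go into the oven.

The loaves go into the oven — 18:20 on Aug 26, 1999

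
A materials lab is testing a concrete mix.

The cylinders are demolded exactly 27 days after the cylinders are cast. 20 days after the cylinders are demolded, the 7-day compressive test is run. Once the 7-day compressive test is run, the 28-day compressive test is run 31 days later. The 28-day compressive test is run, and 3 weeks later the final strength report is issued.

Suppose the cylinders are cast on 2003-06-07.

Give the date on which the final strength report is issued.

The cylinders are cast: Jun 7, 2003.
The cylinders are demolded: Jun 7, 2003 + 27 days = Jul 4, 2003.
The 7-day compressive test is run: Jul 4, 2003 + 20 days = Jul 24, 2003.
The 28-day compressive test is run: Jul 24, 2003 + 31 days = Aug 24, 2003.
The final strength report is issued: Aug 24, 2003 + 3 weeks = Sep 14, 2003.

2003-09-14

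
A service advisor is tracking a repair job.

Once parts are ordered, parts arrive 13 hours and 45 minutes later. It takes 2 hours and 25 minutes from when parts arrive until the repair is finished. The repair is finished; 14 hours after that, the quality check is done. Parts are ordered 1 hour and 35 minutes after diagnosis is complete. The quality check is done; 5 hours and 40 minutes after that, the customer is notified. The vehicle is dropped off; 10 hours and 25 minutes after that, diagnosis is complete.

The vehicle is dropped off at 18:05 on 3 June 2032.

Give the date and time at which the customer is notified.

The vehicle is dropped off: 18:05 Jun 3, 2032.
Diagnosis is complete: 18:05 Jun 3, 2032 + 10h25m = 04:30 Jun 4, 2032.
Parts are ordered: 04:30 Jun 4, 2032 + 1h35m = 06:05 Jun 4, 2032.
Parts arrive: 06:05 Jun 4, 2032 + 13h45m = 19:50 Jun 4, 2032.
The repair is finished: 19:50 Jun 4, 2032 + 2h25m = 22:15 Jun 4, 2032.
The quality check is done: 22:15 Jun 4, 2032 + 14h = 12:15 Jun 5, 2032.
The customer is notified: 12:15 Jun 5, 2032 + 5h40m = 17:55 Jun 5, 2032.

17:55 on 5 June 2032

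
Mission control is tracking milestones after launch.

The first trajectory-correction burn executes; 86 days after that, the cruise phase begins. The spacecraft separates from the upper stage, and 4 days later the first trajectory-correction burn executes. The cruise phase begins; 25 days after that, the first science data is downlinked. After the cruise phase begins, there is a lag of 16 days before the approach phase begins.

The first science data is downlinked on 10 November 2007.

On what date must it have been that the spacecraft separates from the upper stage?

The first science data is downlinked: Nov 10, 2007.
The cruise phase begins: Nov 10, 2007 − 25 days = Oct 16, 2007.
The first trajectory-correction burn executes: Oct 16, 2007 − 86 days = Jul 22, 2007.
The spacecraft separates from the upper stage: Jul 22, 2007 − 4 days = Jul 18, 2007.

18 July 2007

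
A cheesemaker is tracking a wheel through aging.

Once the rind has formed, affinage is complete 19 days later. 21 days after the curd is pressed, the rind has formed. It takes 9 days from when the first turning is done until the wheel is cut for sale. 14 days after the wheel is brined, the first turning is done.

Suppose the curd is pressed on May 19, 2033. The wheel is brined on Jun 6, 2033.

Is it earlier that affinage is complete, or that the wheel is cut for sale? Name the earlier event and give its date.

The curd is pressed: May 19, 2033.
The rind has formed: May 19, 2033 + 21 days = Jun 9, 2033.
Affinage is complete: Jun 9, 2033 + 19 days = Jun 28, 2033.
The wheel is brined: Jun 6, 2033.
The first turning is done: Jun 6, 2033 + 14 days = Jun 20, 2033.
The wheel is cut for sale: Jun 20, 2033 + 9 days = Jun 29, 2033.
Comparing: affinage is complete on Jun 28, 2033 vs the wheel is cut for sale on Jun 29, 2033. Earlier: affinage is complete.

Affinage is complete — Jun 28, 2033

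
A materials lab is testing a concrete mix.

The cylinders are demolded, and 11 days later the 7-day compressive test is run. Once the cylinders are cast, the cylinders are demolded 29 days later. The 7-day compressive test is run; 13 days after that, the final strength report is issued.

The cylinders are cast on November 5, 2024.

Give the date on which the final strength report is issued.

The cylinders are cast: Nov 5, 2024.
The cylinders are demolded: Nov 5, 2024 + 29 days = Dec 4, 2024.
The 7-day compressive test is run: Dec 4, 2024 + 11 days = Dec 15, 2024.
The final strength report is issued: Dec 15, 2024 + 13 days = Dec 28, 2024.

December 28, 2024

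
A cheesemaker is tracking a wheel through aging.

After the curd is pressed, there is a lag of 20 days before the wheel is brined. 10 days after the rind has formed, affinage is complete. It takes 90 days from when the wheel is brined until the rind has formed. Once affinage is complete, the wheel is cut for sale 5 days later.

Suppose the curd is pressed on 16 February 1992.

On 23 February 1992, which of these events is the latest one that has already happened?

The curd is pressed

The curd is pressed: Feb 16, 1992.
The wheel is brined: Feb 16, 1992 + 20 days = Mar 7, 1992.
The rind has formed: Mar 7, 1992 + 90 days = Jun 5, 1992.
Affinage is complete: Jun 5, 1992 + 10 days = Jun 15, 1992.
The wheel is cut for sale: Jun 15, 1992 + 5 days = Jun 20, 1992.
Feb 23, 1992 falls between when the curd is pressed (Feb 16, 1992) and when the wheel is brined (Mar 7, 1992).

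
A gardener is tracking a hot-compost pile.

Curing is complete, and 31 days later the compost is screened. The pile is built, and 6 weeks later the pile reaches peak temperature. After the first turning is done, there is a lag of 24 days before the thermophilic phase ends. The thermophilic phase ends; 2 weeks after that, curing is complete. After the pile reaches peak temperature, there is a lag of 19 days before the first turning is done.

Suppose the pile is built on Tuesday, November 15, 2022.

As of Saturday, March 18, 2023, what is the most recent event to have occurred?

Curing is complete

The pile is built: Nov 15, 2022.
The pile reaches peak temperature: Nov 15, 2022 + 6 weeks = Dec 27, 2022.
The first turning is done: Dec 27, 2022 + 19 days = Jan 15, 2023.
The thermophilic phase ends: Jan 15, 2023 + 24 days = Feb 8, 2023.
Curing is complete: Feb 8, 2023 + 2 weeks = Feb 22, 2023.
The compost is screened: Feb 22, 2023 + 31 days = Mar 25, 2023.
Mar 18, 2023 falls between when curing is complete (Feb 22, 2023) and when the compost is screened (Mar 25, 2023).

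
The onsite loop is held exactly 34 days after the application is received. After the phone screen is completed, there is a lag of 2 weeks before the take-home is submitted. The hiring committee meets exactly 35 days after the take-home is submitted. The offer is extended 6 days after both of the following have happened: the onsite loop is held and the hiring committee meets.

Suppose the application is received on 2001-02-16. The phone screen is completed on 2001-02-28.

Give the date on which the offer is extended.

2001-04-24

The application is received: Feb 16, 2001.
The onsite loop is held: Feb 16, 2001 + 34 days = Mar 22, 2001.
The phone screen is completed: Feb 28, 2001.
The take-home is submitted: Feb 28, 2001 + 2 weeks = Mar 14, 2001.
The hiring committee meets: Mar 14, 2001 + 35 days = Apr 18, 2001.
Both prerequisites met — the onsite loop is held (Mar 22, 2001), the hiring committee meets (Apr 18, 2001); the later is Apr 18, 2001.
The offer is extended: Apr 18, 2001 + 6 days = Apr 24, 2001.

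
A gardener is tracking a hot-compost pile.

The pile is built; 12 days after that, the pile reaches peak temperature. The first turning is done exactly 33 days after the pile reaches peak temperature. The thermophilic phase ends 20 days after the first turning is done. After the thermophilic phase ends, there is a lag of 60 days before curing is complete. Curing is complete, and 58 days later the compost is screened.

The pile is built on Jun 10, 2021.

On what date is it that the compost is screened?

The pile is built: Jun 10, 2021.
The pile reaches peak temperature: Jun 10, 2021 + 12 days = Jun 22, 2021.
The first turning is done: Jun 22, 2021 + 33 days = Jul 25, 2021.
The thermophilic phase ends: Jul 25, 2021 + 20 days = Aug 14, 2021.
Curing is complete: Aug 14, 2021 + 60 days = Oct 13, 2021.
The compost is screened: Oct 13, 2021 + 58 days = Dec 10, 2021.

Dec 10, 2021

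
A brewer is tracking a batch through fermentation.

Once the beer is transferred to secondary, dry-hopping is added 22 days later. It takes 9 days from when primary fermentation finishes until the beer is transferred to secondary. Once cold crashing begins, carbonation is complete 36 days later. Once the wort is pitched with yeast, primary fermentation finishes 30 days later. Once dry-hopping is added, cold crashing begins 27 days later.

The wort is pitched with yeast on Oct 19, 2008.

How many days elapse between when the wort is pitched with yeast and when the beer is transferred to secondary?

39 days

Causal path: the wort is pitched with yeast → primary fermentation finishes → the beer is transferred to secondary.
Total delay along the path: 30 + 9 = 39 days.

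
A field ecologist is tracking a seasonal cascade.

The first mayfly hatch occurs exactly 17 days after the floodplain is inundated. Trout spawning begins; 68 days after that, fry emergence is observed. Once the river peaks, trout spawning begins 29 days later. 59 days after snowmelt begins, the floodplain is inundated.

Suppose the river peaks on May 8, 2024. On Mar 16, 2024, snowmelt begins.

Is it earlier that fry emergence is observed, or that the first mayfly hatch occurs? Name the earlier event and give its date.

The river peaks: May 8, 2024.
Trout spawning begins: May 8, 2024 + 29 days = Jun 6, 2024.
Fry emergence is observed: Jun 6, 2024 + 68 days = Aug 13, 2024.
Snowmelt begins: Mar 16, 2024.
The floodplain is inundated: Mar 16, 2024 + 59 days = May 14, 2024.
The first mayfly hatch occurs: May 14, 2024 + 17 days = May 31, 2024.
Comparing: fry emergence is observed on Aug 13, 2024 vs the first mayfly hatch occurs on May 31, 2024. Earlier: the first mayfly hatch occurs.

The first mayfly hatch occurs — May 31, 2024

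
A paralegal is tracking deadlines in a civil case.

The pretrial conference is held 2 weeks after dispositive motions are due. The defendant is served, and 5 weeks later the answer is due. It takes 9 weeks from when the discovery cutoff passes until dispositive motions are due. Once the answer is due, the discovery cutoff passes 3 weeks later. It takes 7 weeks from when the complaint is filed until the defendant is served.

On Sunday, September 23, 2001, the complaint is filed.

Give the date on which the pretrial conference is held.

Sunday, March 24, 2002

The complaint is filed: Sep 23, 2001.
The defendant is served: Sep 23, 2001 + 7 weeks = Nov 11, 2001.
The answer is due: Nov 11, 2001 + 5 weeks = Dec 16, 2001.
The discovery cutoff passes: Dec 16, 2001 + 3 weeks = Jan 6, 2002.
Dispositive motions are due: Jan 6, 2002 + 9 weeks = Mar 10, 2002.
The pretrial conference is held: Mar 10, 2002 + 2 weeks = Mar 24, 2002.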